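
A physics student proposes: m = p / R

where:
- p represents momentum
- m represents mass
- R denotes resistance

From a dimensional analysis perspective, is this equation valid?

No

p (momentum) has dimensions [L M T^-1].
m (mass) has dimensions [M].
R (resistance) has dimensions [I^-2 L^2 M T^-3].

Left side: [M]
Right side: [I^2 L^-1 T^2]

The two sides have different dimensions, so the equation is NOT dimensionally consistent.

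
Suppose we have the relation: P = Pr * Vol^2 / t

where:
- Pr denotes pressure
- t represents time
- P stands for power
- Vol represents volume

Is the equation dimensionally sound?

No

Pr (pressure) has dimensions [L^-1 M T^-2].
t (time) has dimensions [T].
P (power) has dimensions [L^2 M T^-3].
Vol (volume) has dimensions [L^3].

Left side: [L^2 M T^-3]
Right side: [L^5 M T^-3]

The two sides have different dimensions, so the equation is NOT dimensionally consistent.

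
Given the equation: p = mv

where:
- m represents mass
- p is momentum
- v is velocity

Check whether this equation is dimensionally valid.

Yes

m (mass) has dimensions [M].
p (momentum) has dimensions [L M T^-1].
v (velocity) has dimensions [L T^-1].

Left side: [L M T^-1]
Right side: [L M T^-1]

Both sides have the same dimensions, so the equation is dimensionally consistent.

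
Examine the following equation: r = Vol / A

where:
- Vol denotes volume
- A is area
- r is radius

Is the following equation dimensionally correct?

Yes

Vol (volume) has dimensions [L^3].
A (area) has dimensions [L^2].
r (radius) has dimensions [L].

Left side: [L]
Right side: [L]

Both sides have the same dimensions, so the equation is dimensionally consistent.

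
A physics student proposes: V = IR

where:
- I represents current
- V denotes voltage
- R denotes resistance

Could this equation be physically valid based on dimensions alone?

Yes

I (current) has dimensions [I].
V (voltage) has dimensions [I^-1 L^2 M T^-3].
R (resistance) has dimensions [I^-2 L^2 M T^-3].

Left side: [I^-1 L^2 M T^-3]
Right side: [I^-1 L^2 M T^-3]

Both sides have the same dimensions, so the equation is dimensionally consistent.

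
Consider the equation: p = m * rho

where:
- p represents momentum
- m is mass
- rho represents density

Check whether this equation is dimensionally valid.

No

p (momentum) has dimensions [L M T^-1].
m (mass) has dimensions [M].
rho (density) has dimensions [L^-3 M].

Left side: [L M T^-1]
Right side: [L^-3 M^2]

The two sides have different dimensions, so the equation is NOT dimensionally consistent.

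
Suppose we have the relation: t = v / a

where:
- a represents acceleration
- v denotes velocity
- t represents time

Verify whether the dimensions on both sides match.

Yes

a (acceleration) has dimensions [L T^-2].
v (velocity) has dimensions [L T^-1].
t (time) has dimensions [T].

Left side: [T]
Right side: [T]

Both sides have the same dimensions, so the equation is dimensionally consistent.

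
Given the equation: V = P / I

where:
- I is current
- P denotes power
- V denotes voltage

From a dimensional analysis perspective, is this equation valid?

Yes

I (current) has dimensions [I].
P (power) has dimensions [L^2 M T^-3].
V (voltage) has dimensions [I^-1 L^2 M T^-3].

Left side: [I^-1 L^2 M T^-3]
Right side: [I^-1 L^2 M T^-3]

Both sides have the same dimensions, so the equation is dimensionally consistent.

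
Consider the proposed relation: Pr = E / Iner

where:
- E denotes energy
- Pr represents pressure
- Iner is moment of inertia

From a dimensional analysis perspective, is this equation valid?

No

E (energy) has dimensions [L^2 M T^-2].
Pr (pressure) has dimensions [L^-1 M T^-2].
Iner (moment of inertia) has dimensions [L^2 M].

Left side: [L^-1 M T^-2]
Right side: [T^-2]

The two sides have different dimensions, so the equation is NOT dimensionally consistent.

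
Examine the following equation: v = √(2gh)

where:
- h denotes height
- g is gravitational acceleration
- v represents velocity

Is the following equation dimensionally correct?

Yes

h (height) has dimensions [L].
g (gravitational acceleration) has dimensions [L T^-2].
v (velocity) has dimensions [L T^-1].

Left side: [L T^-1]
Right side: [L T^-1]

Both sides have the same dimensions, so the equation is dimensionally consistent.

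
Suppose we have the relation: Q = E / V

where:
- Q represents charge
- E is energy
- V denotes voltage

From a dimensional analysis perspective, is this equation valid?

Yes

Q (charge) has dimensions [I T].
E (energy) has dimensions [L^2 M T^-2].
V (voltage) has dimensions [I^-1 L^2 M T^-3].

Left side: [I T]
Right side: [I T]

Both sides have the same dimensions, so the equation is dimensionally consistent.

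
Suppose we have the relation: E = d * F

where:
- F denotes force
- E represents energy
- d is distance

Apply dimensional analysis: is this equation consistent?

Yes

F (force) has dimensions [L M T^-2].
E (energy) has dimensions [L^2 M T^-2].
d (distance) has dimensions [L].

Left side: [L^2 M T^-2]
Right side: [L^2 M T^-2]

Both sides have the same dimensions, so the equation is dimensionally consistent.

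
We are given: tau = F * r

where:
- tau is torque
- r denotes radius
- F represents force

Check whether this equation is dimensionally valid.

Yes

tau (torque) has dimensions [L^2 M T^-2].
r (radius) has dimensions [L].
F (force) has dimensions [L M T^-2].

Left side: [L^2 M T^-2]
Right side: [L^2 M T^-2]

Both sides have the same dimensions, so the equation is dimensionally consistent.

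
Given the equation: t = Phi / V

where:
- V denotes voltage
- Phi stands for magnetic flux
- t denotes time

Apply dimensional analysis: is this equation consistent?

Yes

V (voltage) has dimensions [I^-1 L^2 M T^-3].
Phi (magnetic flux) has dimensions [I^-1 L^2 M T^-2].
t (time) has dimensions [T].

Left side: [T]
Right side: [T]

Both sides have the same dimensions, so the equation is dimensionally consistent.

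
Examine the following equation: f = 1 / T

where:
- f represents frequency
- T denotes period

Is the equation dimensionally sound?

Yes

f (frequency) has dimensions [T^-1].
T (period) has dimensions [T].

Left side: [T^-1]
Right side: [T^-1]

Both sides have the same dimensions, so the equation is dimensionally consistent.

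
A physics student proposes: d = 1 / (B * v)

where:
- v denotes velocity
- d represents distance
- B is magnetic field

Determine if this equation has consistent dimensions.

No

v (velocity) has dimensions [L T^-1].
d (distance) has dimensions [L].
B (magnetic field) has dimensions [I^-1 M T^-2].

Left side: [L]
Right side: [I L^-1 M^-1 T^3]

The two sides have different dimensions, so the equation is NOT dimensionally consistent.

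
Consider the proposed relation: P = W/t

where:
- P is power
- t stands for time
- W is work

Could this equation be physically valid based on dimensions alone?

Yes

P (power) has dimensions [L^2 M T^-3].
t (time) has dimensions [T].
W (work) has dimensions [L^2 M T^-2].

Left side: [L^2 M T^-3]
Right side: [L^2 M T^-3]

Both sides have the same dimensions, so the equation is dimensionally consistent.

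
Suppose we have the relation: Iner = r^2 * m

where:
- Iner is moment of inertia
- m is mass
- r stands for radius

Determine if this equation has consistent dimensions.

Yes

Iner (moment of inertia) has dimensions [L^2 M].
m (mass) has dimensions [M].
r (radius) has dimensions [L].

Left side: [L^2 M]
Right side: [L^2 M]

Both sides have the same dimensions, so the equation is dimensionally consistent.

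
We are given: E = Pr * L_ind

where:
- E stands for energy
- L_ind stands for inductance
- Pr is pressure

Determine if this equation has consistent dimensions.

No

E (energy) has dimensions [L^2 M T^-2].
L_ind (inductance) has dimensions [I^-2 L^2 M T^-2].
Pr (pressure) has dimensions [L^-1 M T^-2].

Left side: [L^2 M T^-2]
Right side: [I^-2 L M^2 T^-4]

The two sides have different dimensions, so the equation is NOT dimensionally consistent.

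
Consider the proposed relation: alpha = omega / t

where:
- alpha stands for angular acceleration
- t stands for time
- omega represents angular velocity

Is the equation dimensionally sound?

Yes

alpha (angular acceleration) has dimensions [T^-2].
t (time) has dimensions [T].
omega (angular velocity) has dimensions [T^-1].

Left side: [T^-2]
Right side: [T^-2]

Both sides have the same dimensions, so the equation is dimensionally consistent.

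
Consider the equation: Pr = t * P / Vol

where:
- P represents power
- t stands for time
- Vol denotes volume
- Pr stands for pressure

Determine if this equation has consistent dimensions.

Yes

P (power) has dimensions [L^2 M T^-3].
t (time) has dimensions [T].
Vol (volume) has dimensions [L^3].
Pr (pressure) has dimensions [L^-1 M T^-2].

Left side: [L^-1 M T^-2]
Right side: [L^-1 M T^-2]

Both sides have the same dimensions, so the equation is dimensionally consistent.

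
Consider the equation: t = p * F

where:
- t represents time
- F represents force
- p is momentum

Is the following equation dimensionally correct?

No

t (time) has dimensions [T].
F (force) has dimensions [L M T^-2].
p (momentum) has dimensions [L M T^-1].

Left side: [T]
Right side: [L^2 M^2 T^-3]

The two sides have different dimensions, so the equation is NOT dimensionally consistent.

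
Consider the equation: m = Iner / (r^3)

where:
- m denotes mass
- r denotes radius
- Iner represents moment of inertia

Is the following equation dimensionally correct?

No

m (mass) has dimensions [M].
r (radius) has dimensions [L].
Iner (moment of inertia) has dimensions [L^2 M].

Left side: [M]
Right side: [L^-1 M]

The two sides have different dimensions, so the equation is NOT dimensionally consistent.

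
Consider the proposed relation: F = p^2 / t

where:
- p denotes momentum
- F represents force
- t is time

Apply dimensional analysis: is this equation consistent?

No

p (momentum) has dimensions [L M T^-1].
F (force) has dimensions [L M T^-2].
t (time) has dimensions [T].

Left side: [L M T^-2]
Right side: [L^2 M^2 T^-3]

The two sides have different dimensions, so the equation is NOT dimensionally consistent.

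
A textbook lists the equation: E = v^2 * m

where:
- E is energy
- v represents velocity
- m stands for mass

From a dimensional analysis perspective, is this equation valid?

Yes

E (energy) has dimensions [L^2 M T^-2].
v (velocity) has dimensions [L T^-1].
m (mass) has dimensions [M].

Left side: [L^2 M T^-2]
Right side: [L^2 M T^-2]

Both sides have the same dimensions, so the equation is dimensionally consistent.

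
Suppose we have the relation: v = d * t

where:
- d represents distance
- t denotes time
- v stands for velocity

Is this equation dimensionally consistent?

No

d (distance) has dimensions [L].
t (time) has dimensions [T].
v (velocity) has dimensions [L T^-1].

Left side: [L T^-1]
Right side: [L T]

The two sides have different dimensions, so the equation is NOT dimensionally consistent.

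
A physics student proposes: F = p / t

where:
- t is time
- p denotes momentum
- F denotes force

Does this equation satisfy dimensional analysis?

Yes

t (time) has dimensions [T].
p (momentum) has dimensions [L M T^-1].
F (force) has dimensions [L M T^-2].

Left side: [L M T^-2]
Right side: [L M T^-2]

Both sides have the same dimensions, so the equation is dimensionally consistent.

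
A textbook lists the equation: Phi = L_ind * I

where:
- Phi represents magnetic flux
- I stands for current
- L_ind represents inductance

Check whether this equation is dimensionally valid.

Yes

Phi (magnetic flux) has dimensions [I^-1 L^2 M T^-2].
I (current) has dimensions [I].
L_ind (inductance) has dimensions [I^-2 L^2 M T^-2].

Left side: [I^-1 L^2 M T^-2]
Right side: [I^-1 L^2 M T^-2]

Both sides have the same dimensions, so the equation is dimensionally consistent.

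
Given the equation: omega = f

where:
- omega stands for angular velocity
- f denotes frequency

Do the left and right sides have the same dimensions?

Yes

omega (angular velocity) has dimensions [T^-1].
f (frequency) has dimensions [T^-1].

Left side: [T^-1]
Right side: [T^-1]

Both sides have the same dimensions, so the equation is dimensionally consistent.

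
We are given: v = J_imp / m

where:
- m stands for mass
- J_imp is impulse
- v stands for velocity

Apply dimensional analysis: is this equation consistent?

Yes

m (mass) has dimensions [M].
J_imp (impulse) has dimensions [L M T^-1].
v (velocity) has dimensions [L T^-1].

Left side: [L T^-1]
Right side: [L T^-1]

Both sides have the same dimensions, so the equation is dimensionally consistent.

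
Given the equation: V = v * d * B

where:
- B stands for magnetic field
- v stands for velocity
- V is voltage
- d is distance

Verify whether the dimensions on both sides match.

Yes

B (magnetic field) has dimensions [I^-1 M T^-2].
v (velocity) has dimensions [L T^-1].
V (voltage) has dimensions [I^-1 L^2 M T^-3].
d (distance) has dimensions [L].

Left side: [I^-1 L^2 M T^-3]
Right side: [I^-1 L^2 M T^-3]

Both sides have the same dimensions, so the equation is dimensionally consistent.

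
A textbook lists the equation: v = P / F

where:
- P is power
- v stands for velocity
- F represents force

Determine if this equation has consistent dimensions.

Yes

P (power) has dimensions [L^2 M T^-3].
v (velocity) has dimensions [L T^-1].
F (force) has dimensions [L M T^-2].

Left side: [L T^-1]
Right side: [L T^-1]

Both sides have the same dimensions, so the equation is dimensionally consistent.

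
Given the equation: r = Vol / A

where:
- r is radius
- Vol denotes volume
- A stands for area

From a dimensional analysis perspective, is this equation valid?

Yes

r (radius) has dimensions [L].
Vol (volume) has dimensions [L^3].
A (area) has dimensions [L^2].

Left side: [L]
Right side: [L]

Both sides have the same dimensions, so the equation is dimensionally consistent.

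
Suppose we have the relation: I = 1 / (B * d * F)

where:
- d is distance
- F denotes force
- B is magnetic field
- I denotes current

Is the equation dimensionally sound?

No

d (distance) has dimensions [L].
F (force) has dimensions [L M T^-2].
B (magnetic field) has dimensions [I^-1 M T^-2].
I (current) has dimensions [I].

Left side: [I]
Right side: [I L^-2 M^-2 T^4]

The two sides have different dimensions, so the equation is NOT dimensionally consistent.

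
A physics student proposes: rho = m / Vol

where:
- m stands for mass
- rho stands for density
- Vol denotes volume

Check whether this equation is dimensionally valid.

Yes

m (mass) has dimensions [M].
rho (density) has dimensions [L^-3 M].
Vol (volume) has dimensions [L^3].

Left side: [L^-3 M]
Right side: [L^-3 M]

Both sides have the same dimensions, so the equation is dimensionally consistent.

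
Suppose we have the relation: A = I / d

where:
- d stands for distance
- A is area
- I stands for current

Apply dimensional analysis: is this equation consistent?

No

d (distance) has dimensions [L].
A (area) has dimensions [L^2].
I (current) has dimensions [I].

Left side: [L^2]
Right side: [I L^-1]

The two sides have different dimensions, so the equation is NOT dimensionally consistent.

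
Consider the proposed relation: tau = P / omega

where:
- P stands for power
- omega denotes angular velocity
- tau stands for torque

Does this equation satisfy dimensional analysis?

Yes

P (power) has dimensions [L^2 M T^-3].
omega (angular velocity) has dimensions [T^-1].
tau (torque) has dimensions [L^2 M T^-2].

Left side: [L^2 M T^-2]
Right side: [L^2 M T^-2]

Both sides have the same dimensions, so the equation is dimensionally consistent.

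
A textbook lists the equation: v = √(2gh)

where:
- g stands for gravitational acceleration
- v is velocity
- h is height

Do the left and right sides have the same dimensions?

Yes

g (gravitational acceleration) has dimensions [L T^-2].
v (velocity) has dimensions [L T^-1].
h (height) has dimensions [L].

Left side: [L T^-1]
Right side: [L T^-1]

Both sides have the same dimensions, so the equation is dimensionally consistent.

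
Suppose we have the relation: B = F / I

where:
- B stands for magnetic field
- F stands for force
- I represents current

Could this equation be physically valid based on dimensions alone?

No

B (magnetic field) has dimensions [I^-1 M T^-2].
F (force) has dimensions [L M T^-2].
I (current) has dimensions [I].

Left side: [I^-1 M T^-2]
Right side: [I^-1 L M T^-2]

The two sides have different dimensions, so the equation is NOT dimensionally consistent.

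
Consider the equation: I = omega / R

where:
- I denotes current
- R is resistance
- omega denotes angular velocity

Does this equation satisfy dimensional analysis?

No

I (current) has dimensions [I].
R (resistance) has dimensions [I^-2 L^2 M T^-3].
omega (angular velocity) has dimensions [T^-1].

Left side: [I]
Right side: [I^2 L^-2 M^-1 T^2]

The two sides have different dimensions, so the equation is NOT dimensionally consistent.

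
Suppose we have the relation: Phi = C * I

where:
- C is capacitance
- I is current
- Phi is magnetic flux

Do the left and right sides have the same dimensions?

No

C (capacitance) has dimensions [I^2 L^-2 M^-1 T^4].
I (current) has dimensions [I].
Phi (magnetic flux) has dimensions [I^-1 L^2 M T^-2].

Left side: [I^-1 L^2 M T^-2]
Right side: [I^3 L^-2 M^-1 T^4]

The two sides have different dimensions, so the equation is NOT dimensionally consistent.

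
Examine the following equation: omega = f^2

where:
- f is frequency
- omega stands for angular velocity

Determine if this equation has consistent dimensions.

No

f (frequency) has dimensions [T^-1].
omega (angular velocity) has dimensions [T^-1].

Left side: [T^-1]
Right side: [T^-2]

The two sides have different dimensions, so the equation is NOT dimensionally consistent.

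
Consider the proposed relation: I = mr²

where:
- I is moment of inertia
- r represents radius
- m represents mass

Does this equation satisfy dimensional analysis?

Yes

I (moment of inertia) has dimensions [L^2 M].
r (radius) has dimensions [L].
m (mass) has dimensions [M].

Left side: [L^2 M]
Right side: [L^2 M]

Both sides have the same dimensions, so the equation is dimensionally consistent.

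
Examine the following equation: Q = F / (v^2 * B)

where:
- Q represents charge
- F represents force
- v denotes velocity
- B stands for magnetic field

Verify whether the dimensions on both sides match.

No

Q (charge) has dimensions [I T].
F (force) has dimensions [L M T^-2].
v (velocity) has dimensions [L T^-1].
B (magnetic field) has dimensions [I^-1 M T^-2].

Left side: [I T]
Right side: [I L^-1 T^2]

The two sides have different dimensions, so the equation is NOT dimensionally consistent.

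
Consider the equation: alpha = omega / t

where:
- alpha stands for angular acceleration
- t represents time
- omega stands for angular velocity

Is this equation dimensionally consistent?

Yes

alpha (angular acceleration) has dimensions [T^-2].
t (time) has dimensions [T].
omega (angular velocity) has dimensions [T^-1].

Left side: [T^-2]
Right side: [T^-2]

Both sides have the same dimensions, so the equation is dimensionally consistent.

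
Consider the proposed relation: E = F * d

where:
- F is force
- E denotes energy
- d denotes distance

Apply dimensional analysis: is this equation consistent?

Yes

F (force) has dimensions [L M T^-2].
E (energy) has dimensions [L^2 M T^-2].
d (distance) has dimensions [L].

Left side: [L^2 M T^-2]
Right side: [L^2 M T^-2]

Both sides have the same dimensions, so the equation is dimensionally consistent.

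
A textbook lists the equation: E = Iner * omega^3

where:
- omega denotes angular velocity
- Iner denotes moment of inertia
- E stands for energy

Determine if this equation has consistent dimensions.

No

omega (angular velocity) has dimensions [T^-1].
Iner (moment of inertia) has dimensions [L^2 M].
E (energy) has dimensions [L^2 M T^-2].

Left side: [L^2 M T^-2]
Right side: [L^2 M T^-3]

The two sides have different dimensions, so the equation is NOT dimensionally consistent.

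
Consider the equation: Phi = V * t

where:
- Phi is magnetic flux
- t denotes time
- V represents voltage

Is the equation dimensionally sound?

Yes

Phi (magnetic flux) has dimensions [I^-1 L^2 M T^-2].
t (time) has dimensions [T].
V (voltage) has dimensions [I^-1 L^2 M T^-3].

Left side: [I^-1 L^2 M T^-2]
Right side: [I^-1 L^2 M T^-2]

Both sides have the same dimensions, so the equation is dimensionally consistent.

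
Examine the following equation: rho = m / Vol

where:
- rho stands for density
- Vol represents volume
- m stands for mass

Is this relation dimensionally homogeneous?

Yes

rho (density) has dimensions [L^-3 M].
Vol (volume) has dimensions [L^3].
m (mass) has dimensions [M].

Left side: [L^-3 M]
Right side: [L^-3 M]

Both sides have the same dimensions, so the equation is dimensionally consistent.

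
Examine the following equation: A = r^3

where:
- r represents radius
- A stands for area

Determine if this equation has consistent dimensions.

No

r (radius) has dimensions [L].
A (area) has dimensions [L^2].

Left side: [L^2]
Right side: [L^3]

The two sides have different dimensions, so the equation is NOT dimensionally consistent.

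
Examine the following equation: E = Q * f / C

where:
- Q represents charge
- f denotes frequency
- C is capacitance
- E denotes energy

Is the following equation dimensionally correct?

No

Q (charge) has dimensions [I T].
f (frequency) has dimensions [T^-1].
C (capacitance) has dimensions [I^2 L^-2 M^-1 T^4].
E (energy) has dimensions [L^2 M T^-2].

Left side: [L^2 M T^-2]
Right side: [I^-1 L^2 M T^-4]

The two sides have different dimensions, so the equation is NOT dimensionally consistent.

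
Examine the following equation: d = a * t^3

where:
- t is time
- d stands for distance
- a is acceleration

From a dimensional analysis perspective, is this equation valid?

No

t (time) has dimensions [T].
d (distance) has dimensions [L].
a (acceleration) has dimensions [L T^-2].

Left side: [L]
Right side: [L T]

The two sides have different dimensions, so the equation is NOT dimensionally consistent.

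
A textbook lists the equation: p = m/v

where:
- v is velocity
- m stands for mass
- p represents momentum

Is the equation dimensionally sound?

No

v (velocity) has dimensions [L T^-1].
m (mass) has dimensions [M].
p (momentum) has dimensions [L M T^-1].

Left side: [L M T^-1]
Right side: [L^-1 M T]

The two sides have different dimensions, so the equation is NOT dimensionally consistent.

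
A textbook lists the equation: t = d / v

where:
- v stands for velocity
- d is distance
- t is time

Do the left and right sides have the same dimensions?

Yes

v (velocity) has dimensions [L T^-1].
d (distance) has dimensions [L].
t (time) has dimensions [T].

Left side: [T]
Right side: [T]

Both sides have the same dimensions, so the equation is dimensionally consistent.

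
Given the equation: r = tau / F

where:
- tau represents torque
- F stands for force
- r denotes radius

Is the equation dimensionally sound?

Yes

tau (torque) has dimensions [L^2 M T^-2].
F (force) has dimensions [L M T^-2].
r (radius) has dimensions [L].

Left side: [L]
Right side: [L]

Both sides have the same dimensions, so the equation is dimensionally consistent.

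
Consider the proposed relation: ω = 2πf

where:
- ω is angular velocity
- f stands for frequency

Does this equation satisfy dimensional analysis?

Yes

ω (angular velocity) has dimensions [T^-1].
f (frequency) has dimensions [T^-1].

Left side: [T^-1]
Right side: [T^-1]

Both sides have the same dimensions, so the equation is dimensionally consistent.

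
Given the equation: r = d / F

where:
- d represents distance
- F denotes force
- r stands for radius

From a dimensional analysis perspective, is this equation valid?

No

d (distance) has dimensions [L].
F (force) has dimensions [L M T^-2].
r (radius) has dimensions [L].

Left side: [L]
Right side: [M^-1 T^2]

The two sides have different dimensions, so the equation is NOT dimensionally consistent.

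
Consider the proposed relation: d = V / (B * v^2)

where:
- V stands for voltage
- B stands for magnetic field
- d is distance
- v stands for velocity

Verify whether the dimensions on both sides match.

No

V (voltage) has dimensions [I^-1 L^2 M T^-3].
B (magnetic field) has dimensions [I^-1 M T^-2].
d (distance) has dimensions [L].
v (velocity) has dimensions [L T^-1].

Left side: [L]
Right side: [T]

The two sides have different dimensions, so the equation is NOT dimensionally consistent.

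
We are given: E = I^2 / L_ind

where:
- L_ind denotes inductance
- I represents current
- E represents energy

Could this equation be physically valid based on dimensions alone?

No

L_ind (inductance) has dimensions [I^-2 L^2 M T^-2].
I (current) has dimensions [I].
E (energy) has dimensions [L^2 M T^-2].

Left side: [L^2 M T^-2]
Right side: [I^4 L^-2 M^-1 T^2]

The two sides have different dimensions, so the equation is NOT dimensionally consistent.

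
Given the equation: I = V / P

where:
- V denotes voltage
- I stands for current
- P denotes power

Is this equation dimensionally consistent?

No

V (voltage) has dimensions [I^-1 L^2 M T^-3].
I (current) has dimensions [I].
P (power) has dimensions [L^2 M T^-3].

Left side: [I]
Right side: [I^-1]

The two sides have different dimensions, so the equation is NOT dimensionally consistent.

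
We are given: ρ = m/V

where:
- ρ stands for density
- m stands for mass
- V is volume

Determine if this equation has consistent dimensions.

Yes

ρ (density) has dimensions [L^-3 M].
m (mass) has dimensions [M].
V (volume) has dimensions [L^3].

Left side: [L^-3 M]
Right side: [L^-3 M]

Both sides have the same dimensions, so the equation is dimensionally consistent.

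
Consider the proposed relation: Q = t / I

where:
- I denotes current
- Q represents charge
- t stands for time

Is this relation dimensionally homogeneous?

No

I (current) has dimensions [I].
Q (charge) has dimensions [I T].
t (time) has dimensions [T].

Left side: [I T]
Right side: [I^-1 T]

The two sides have different dimensions, so the equation is NOT dimensionally consistent.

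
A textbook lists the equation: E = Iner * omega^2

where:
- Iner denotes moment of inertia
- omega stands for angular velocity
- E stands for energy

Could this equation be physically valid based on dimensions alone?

Yes

Iner (moment of inertia) has dimensions [L^2 M].
omega (angular velocity) has dimensions [T^-1].
E (energy) has dimensions [L^2 M T^-2].

Left side: [L^2 M T^-2]
Right side: [L^2 M T^-2]

Both sides have the same dimensions, so the equation is dimensionally consistent.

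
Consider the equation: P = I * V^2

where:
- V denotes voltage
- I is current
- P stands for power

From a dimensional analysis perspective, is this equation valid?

No

V (voltage) has dimensions [I^-1 L^2 M T^-3].
I (current) has dimensions [I].
P (power) has dimensions [L^2 M T^-3].

Left side: [L^2 M T^-3]
Right side: [I^-1 L^4 M^2 T^-6]

The two sides have different dimensions, so the equation is NOT dimensionally consistent.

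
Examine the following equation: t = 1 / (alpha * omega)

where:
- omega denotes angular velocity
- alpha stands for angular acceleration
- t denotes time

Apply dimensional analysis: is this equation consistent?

No

omega (angular velocity) has dimensions [T^-1].
alpha (angular acceleration) has dimensions [T^-2].
t (time) has dimensions [T].

Left side: [T]
Right side: [T^3]

The two sides have different dimensions, so the equation is NOT dimensionally consistent.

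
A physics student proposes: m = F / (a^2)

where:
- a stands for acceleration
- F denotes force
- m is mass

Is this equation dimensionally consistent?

No

a (acceleration) has dimensions [L T^-2].
F (force) has dimensions [L M T^-2].
m (mass) has dimensions [M].

Left side: [M]
Right side: [L^-1 M T^2]

The two sides have different dimensions, so the equation is NOT dimensionally consistent.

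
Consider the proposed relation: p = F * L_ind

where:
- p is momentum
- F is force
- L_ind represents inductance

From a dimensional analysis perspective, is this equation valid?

No

p (momentum) has dimensions [L M T^-1].
F (force) has dimensions [L M T^-2].
L_ind (inductance) has dimensions [I^-2 L^2 M T^-2].

Left side: [L M T^-1]
Right side: [I^-2 L^3 M^2 T^-4]

The two sides have different dimensions, so the equation is NOT dimensionally consistent.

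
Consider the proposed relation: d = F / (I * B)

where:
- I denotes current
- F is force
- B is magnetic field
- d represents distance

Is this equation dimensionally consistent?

Yes

I (current) has dimensions [I].
F (force) has dimensions [L M T^-2].
B (magnetic field) has dimensions [I^-1 M T^-2].
d (distance) has dimensions [L].

Left side: [L]
Right side: [L]

Both sides have the same dimensions, so the equation is dimensionally consistent.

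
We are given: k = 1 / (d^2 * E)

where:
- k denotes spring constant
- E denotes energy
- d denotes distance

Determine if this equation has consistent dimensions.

No

k (spring constant) has dimensions [M T^-2].
E (energy) has dimensions [L^2 M T^-2].
d (distance) has dimensions [L].

Left side: [M T^-2]
Right side: [L^-4 M^-1 T^2]

The two sides have different dimensions, so the equation is NOT dimensionally consistent.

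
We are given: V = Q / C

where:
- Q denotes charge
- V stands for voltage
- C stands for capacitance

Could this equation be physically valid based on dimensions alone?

Yes

Q (charge) has dimensions [I T].
V (voltage) has dimensions [I^-1 L^2 M T^-3].
C (capacitance) has dimensions [I^2 L^-2 M^-1 T^4].

Left side: [I^-1 L^2 M T^-3]
Right side: [I^-1 L^2 M T^-3]

Both sides have the same dimensions, so the equation is dimensionally consistent.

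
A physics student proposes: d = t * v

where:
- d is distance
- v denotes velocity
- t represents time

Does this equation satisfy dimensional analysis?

Yes

d (distance) has dimensions [L].
v (velocity) has dimensions [L T^-1].
t (time) has dimensions [T].

Left side: [L]
Right side: [L]

Both sides have the same dimensions, so the equation is dimensionally consistent.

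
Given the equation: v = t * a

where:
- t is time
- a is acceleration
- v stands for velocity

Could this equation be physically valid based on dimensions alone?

Yes

t (time) has dimensions [T].
a (acceleration) has dimensions [L T^-2].
v (velocity) has dimensions [L T^-1].

Left side: [L T^-1]
Right side: [L T^-1]

Both sides have the same dimensions, so the equation is dimensionally consistent.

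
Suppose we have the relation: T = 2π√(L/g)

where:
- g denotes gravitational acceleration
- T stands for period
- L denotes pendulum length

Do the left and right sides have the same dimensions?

Yes

g (gravitational acceleration) has dimensions [L T^-2].
T (period) has dimensions [T].
L (pendulum length) has dimensions [L].

Left side: [T]
Right side: [T]

Both sides have the same dimensions, so the equation is dimensionally consistent.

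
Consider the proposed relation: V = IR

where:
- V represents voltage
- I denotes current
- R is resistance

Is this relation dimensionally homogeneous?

Yes

V (voltage) has dimensions [I^-1 L^2 M T^-3].
I (current) has dimensions [I].
R (resistance) has dimensions [I^-2 L^2 M T^-3].

Left side: [I^-1 L^2 M T^-3]
Right side: [I^-1 L^2 M T^-3]

Both sides have the same dimensions, so the equation is dimensionally consistent.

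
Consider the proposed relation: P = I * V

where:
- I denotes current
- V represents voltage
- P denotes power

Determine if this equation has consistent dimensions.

Yes

I (current) has dimensions [I].
V (voltage) has dimensions [I^-1 L^2 M T^-3].
P (power) has dimensions [L^2 M T^-3].

Left side: [L^2 M T^-3]
Right side: [L^2 M T^-3]

Both sides have the same dimensions, so the equation is dimensionally consistent.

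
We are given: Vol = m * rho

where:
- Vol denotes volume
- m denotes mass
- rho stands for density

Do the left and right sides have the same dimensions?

No

Vol (volume) has dimensions [L^3].
m (mass) has dimensions [M].
rho (density) has dimensions [L^-3 M].

Left side: [L^3]
Right side: [L^-3 M^2]

The two sides have different dimensions, so the equation is NOT dimensionally consistent.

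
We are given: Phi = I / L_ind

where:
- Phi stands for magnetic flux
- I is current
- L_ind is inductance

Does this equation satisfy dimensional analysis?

No

Phi (magnetic flux) has dimensions [I^-1 L^2 M T^-2].
I (current) has dimensions [I].
L_ind (inductance) has dimensions [I^-2 L^2 M T^-2].

Left side: [I^-1 L^2 M T^-2]
Right side: [I^3 L^-2 M^-1 T^2]

The two sides have different dimensions, so the equation is NOT dimensionally consistent.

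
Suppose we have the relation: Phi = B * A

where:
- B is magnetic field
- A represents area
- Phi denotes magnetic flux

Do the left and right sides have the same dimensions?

Yes

B (magnetic field) has dimensions [I^-1 M T^-2].
A (area) has dimensions [L^2].
Phi (magnetic flux) has dimensions [I^-1 L^2 M T^-2].

Left side: [I^-1 L^2 M T^-2]
Right side: [I^-1 L^2 M T^-2]

Both sides have the same dimensions, so the equation is dimensionally consistent.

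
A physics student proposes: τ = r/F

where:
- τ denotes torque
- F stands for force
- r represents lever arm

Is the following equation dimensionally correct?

No

τ (torque) has dimensions [L^2 M T^-2].
F (force) has dimensions [L M T^-2].
r (lever arm) has dimensions [L].

Left side: [L^2 M T^-2]
Right side: [M^-1 T^2]

The two sides have different dimensions, so the equation is NOT dimensionally consistent.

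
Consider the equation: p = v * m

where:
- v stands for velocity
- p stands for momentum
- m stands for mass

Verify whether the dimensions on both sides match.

Yes

v (velocity) has dimensions [L T^-1].
p (momentum) has dimensions [L M T^-1].
m (mass) has dimensions [M].

Left side: [L M T^-1]
Right side: [L M T^-1]

Both sides have the same dimensions, so the equation is dimensionally consistent.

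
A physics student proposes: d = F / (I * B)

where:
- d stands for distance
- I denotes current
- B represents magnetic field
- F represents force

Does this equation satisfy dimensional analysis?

Yes

d (distance) has dimensions [L].
I (current) has dimensions [I].
B (magnetic field) has dimensions [I^-1 M T^-2].
F (force) has dimensions [L M T^-2].

Left side: [L]
Right side: [L]

Both sides have the same dimensions, so the equation is dimensionally consistent.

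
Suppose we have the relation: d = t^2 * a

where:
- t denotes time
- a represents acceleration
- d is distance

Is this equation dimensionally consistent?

Yes

t (time) has dimensions [T].
a (acceleration) has dimensions [L T^-2].
d (distance) has dimensions [L].

Left side: [L]
Right side: [L]

Both sides have the same dimensions, so the equation is dimensionally consistent.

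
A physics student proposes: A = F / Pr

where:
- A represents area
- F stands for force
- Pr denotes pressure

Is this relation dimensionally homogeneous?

Yes

A (area) has dimensions [L^2].
F (force) has dimensions [L M T^-2].
Pr (pressure) has dimensions [L^-1 M T^-2].

Left side: [L^2]
Right side: [L^2]

Both sides have the same dimensions, so the equation is dimensionally consistent.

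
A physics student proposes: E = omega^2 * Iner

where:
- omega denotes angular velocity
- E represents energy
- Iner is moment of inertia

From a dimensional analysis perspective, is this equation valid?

Yes

omega (angular velocity) has dimensions [T^-1].
E (energy) has dimensions [L^2 M T^-2].
Iner (moment of inertia) has dimensions [L^2 M].

Left side: [L^2 M T^-2]
Right side: [L^2 M T^-2]

Both sides have the same dimensions, so the equation is dimensionally consistent.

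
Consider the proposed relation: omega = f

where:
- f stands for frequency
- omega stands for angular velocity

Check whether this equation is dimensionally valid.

Yes

f (frequency) has dimensions [T^-1].
omega (angular velocity) has dimensions [T^-1].

Left side: [T^-1]
Right side: [T^-1]

Both sides have the same dimensions, so the equation is dimensionally consistent.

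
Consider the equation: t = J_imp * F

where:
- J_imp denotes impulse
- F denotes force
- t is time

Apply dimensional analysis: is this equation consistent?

No

J_imp (impulse) has dimensions [L M T^-1].
F (force) has dimensions [L M T^-2].
t (time) has dimensions [T].

Left side: [T]
Right side: [L^2 M^2 T^-3]

The two sides have different dimensions, so the equation is NOT dimensionally consistent.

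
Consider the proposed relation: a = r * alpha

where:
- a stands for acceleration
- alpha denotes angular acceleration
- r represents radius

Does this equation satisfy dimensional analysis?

Yes

a (acceleration) has dimensions [L T^-2].
alpha (angular acceleration) has dimensions [T^-2].
r (radius) has dimensions [L].

Left side: [L T^-2]
Right side: [L T^-2]

Both sides have the same dimensions, so the equation is dimensionally consistent.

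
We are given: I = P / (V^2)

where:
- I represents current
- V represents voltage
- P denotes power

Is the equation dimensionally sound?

No

I (current) has dimensions [I].
V (voltage) has dimensions [I^-1 L^2 M T^-3].
P (power) has dimensions [L^2 M T^-3].

Left side: [I]
Right side: [I^2 L^-2 M^-1 T^3]

The two sides have different dimensions, so the equation is NOT dimensionally consistent.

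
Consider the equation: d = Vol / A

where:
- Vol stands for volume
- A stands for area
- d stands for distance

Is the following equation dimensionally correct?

Yes

Vol (volume) has dimensions [L^3].
A (area) has dimensions [L^2].
d (distance) has dimensions [L].

Left side: [L]
Right side: [L]

Both sides have the same dimensions, so the equation is dimensionally consistent.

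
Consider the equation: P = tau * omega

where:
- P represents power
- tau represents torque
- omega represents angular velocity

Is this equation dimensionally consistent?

Yes

P (power) has dimensions [L^2 M T^-3].
tau (torque) has dimensions [L^2 M T^-2].
omega (angular velocity) has dimensions [T^-1].

Left side: [L^2 M T^-3]
Right side: [L^2 M T^-3]

Both sides have the same dimensions, so the equation is dimensionally consistent.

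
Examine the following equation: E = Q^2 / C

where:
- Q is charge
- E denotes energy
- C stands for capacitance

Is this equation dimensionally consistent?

Yes

Q (charge) has dimensions [I T].
E (energy) has dimensions [L^2 M T^-2].
C (capacitance) has dimensions [I^2 L^-2 M^-1 T^4].

Left side: [L^2 M T^-2]
Right side: [L^2 M T^-2]

Both sides have the same dimensions, so the equation is dimensionally consistent.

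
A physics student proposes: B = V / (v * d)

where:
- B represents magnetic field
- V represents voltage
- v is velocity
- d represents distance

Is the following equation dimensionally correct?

Yes

B (magnetic field) has dimensions [I^-1 M T^-2].
V (voltage) has dimensions [I^-1 L^2 M T^-3].
v (velocity) has dimensions [L T^-1].
d (distance) has dimensions [L].

Left side: [I^-1 M T^-2]
Right side: [I^-1 M T^-2]

Both sides have the same dimensions, so the equation is dimensionally consistent.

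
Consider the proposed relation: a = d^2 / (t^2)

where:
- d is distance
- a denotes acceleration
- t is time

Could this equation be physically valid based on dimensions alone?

No

d (distance) has dimensions [L].
a (acceleration) has dimensions [L T^-2].
t (time) has dimensions [T].

Left side: [L T^-2]
Right side: [L^2 T^-2]

The two sides have different dimensions, so the equation is NOT dimensionally consistent.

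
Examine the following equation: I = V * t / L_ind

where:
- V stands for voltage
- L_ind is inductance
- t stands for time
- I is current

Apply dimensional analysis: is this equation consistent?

Yes

V (voltage) has dimensions [I^-1 L^2 M T^-3].
L_ind (inductance) has dimensions [I^-2 L^2 M T^-2].
t (time) has dimensions [T].
I (current) has dimensions [I].

Left side: [I]
Right side: [I]

Both sides have the same dimensions, so the equation is dimensionally consistent.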